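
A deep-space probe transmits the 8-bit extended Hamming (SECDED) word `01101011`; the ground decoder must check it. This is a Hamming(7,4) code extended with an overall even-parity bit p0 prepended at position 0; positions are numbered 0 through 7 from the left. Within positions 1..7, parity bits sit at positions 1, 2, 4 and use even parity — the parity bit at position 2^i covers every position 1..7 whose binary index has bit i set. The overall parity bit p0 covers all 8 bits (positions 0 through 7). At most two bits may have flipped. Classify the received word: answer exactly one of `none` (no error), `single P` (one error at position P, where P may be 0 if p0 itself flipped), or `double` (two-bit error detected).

s1: b1⊕b3⊕b5⊕b7 = 1⊕0⊕0⊕1 = 0
s2: b2⊕b3⊕b6⊕b7 = 1⊕0⊕1⊕1 = 1
s4: b4⊕b5⊕b6⊕b7 = 1⊕0⊕1⊕1 = 1
Syndrome (s4...s1) = 110 → position 6.
Overall parity (XOR of all 8 bits, including p0): 0⊕1⊕1⊕0⊕1⊕0⊕1⊕1 = 1
Overall=1, syndrome position=6 → single-bit error at position 6.

single 6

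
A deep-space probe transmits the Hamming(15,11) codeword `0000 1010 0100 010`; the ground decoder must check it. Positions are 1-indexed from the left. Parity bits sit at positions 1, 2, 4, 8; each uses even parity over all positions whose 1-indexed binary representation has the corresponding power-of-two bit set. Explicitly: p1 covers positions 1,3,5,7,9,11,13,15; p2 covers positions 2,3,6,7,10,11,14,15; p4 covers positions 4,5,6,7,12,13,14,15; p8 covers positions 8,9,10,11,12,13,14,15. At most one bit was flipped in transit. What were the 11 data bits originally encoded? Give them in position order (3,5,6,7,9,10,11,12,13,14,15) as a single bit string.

s1: b1⊕b3⊕b5⊕b7⊕b9⊕b11⊕b13⊕b15 = 0⊕0⊕1⊕1⊕0⊕0⊕0⊕0 = 0
s2: b2⊕b3⊕b6⊕b7⊕b10⊕b11⊕b14⊕b15 = 0⊕0⊕0⊕1⊕1⊕0⊕1⊕0 = 1
s4: b4⊕b5⊕b6⊕b7⊕b12⊕b13⊕b14⊕b15 = 0⊕1⊕0⊕1⊕0⊕0⊕1⊕0 = 1
s8: b8⊕b9⊕b10⊕b11⊕b12⊕b13⊕b14⊕b15 = 0⊕0⊕1⊕0⊕0⊕0⊕1⊕0 = 0
Syndrome (s8...s1) = 0110 → position 6.
Flip bit 6: corrected codeword = 000011100100010
Data bits at positions 3,5,6,7,9,10,11,12,13,14,15: 01110100010

01110100010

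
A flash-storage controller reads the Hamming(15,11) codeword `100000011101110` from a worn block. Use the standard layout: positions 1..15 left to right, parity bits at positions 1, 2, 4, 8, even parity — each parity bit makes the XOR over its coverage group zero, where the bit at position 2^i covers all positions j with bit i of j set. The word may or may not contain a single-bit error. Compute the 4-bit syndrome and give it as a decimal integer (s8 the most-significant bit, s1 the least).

5

s1: b1⊕b3⊕b5⊕b7⊕b9⊕b11⊕b13⊕b15 = 1⊕0⊕0⊕0⊕1⊕0⊕1⊕0 = 1
s2: b2⊕b3⊕b6⊕b7⊕b10⊕b11⊕b14⊕b15 = 0⊕0⊕0⊕0⊕1⊕0⊕1⊕0 = 0
s4: b4⊕b5⊕b6⊕b7⊕b12⊕b13⊕b14⊕b15 = 0⊕0⊕0⊕0⊕1⊕1⊕1⊕0 = 1
s8: b8⊕b9⊕b10⊕b11⊕b12⊕b13⊕b14⊕b15 = 1⊕1⊕1⊕0⊕1⊕1⊕1⊕0 = 0
Syndrome (s8...s1) = 0101 → position 5.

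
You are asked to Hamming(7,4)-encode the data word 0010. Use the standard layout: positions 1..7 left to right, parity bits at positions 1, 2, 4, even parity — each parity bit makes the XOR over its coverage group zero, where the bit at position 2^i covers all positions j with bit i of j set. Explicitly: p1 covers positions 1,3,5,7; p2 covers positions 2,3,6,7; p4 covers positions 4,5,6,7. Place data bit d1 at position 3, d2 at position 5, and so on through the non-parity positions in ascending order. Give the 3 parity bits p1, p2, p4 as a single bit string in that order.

011

Place data bits at non-power-of-two positions: b3=0, b5=0, b6=1, b7=0.
p1 = XOR of data positions {3,5,7} = 0⊕0⊕0 = 0
p2 = XOR of data positions {3,6,7} = 0⊕1⊕0 = 1
p4 = XOR of data positions {5,6,7} = 0⊕1⊕0 = 1
Parity bits p1,p2,p4 = 011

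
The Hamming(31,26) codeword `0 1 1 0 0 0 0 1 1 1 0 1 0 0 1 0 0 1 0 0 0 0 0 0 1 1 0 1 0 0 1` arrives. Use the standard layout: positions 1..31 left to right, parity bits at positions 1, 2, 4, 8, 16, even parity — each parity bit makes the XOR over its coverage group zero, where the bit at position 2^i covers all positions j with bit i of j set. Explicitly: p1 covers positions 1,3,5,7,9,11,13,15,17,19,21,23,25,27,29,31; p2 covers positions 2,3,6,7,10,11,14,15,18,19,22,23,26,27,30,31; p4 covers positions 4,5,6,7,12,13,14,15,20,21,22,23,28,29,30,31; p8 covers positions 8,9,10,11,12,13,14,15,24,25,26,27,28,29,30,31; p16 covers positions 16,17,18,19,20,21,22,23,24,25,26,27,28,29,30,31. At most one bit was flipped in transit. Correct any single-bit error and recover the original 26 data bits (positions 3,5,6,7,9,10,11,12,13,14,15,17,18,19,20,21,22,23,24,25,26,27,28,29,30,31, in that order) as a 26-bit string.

10001101001010000001111001

s1: b1⊕b3⊕b5⊕b7⊕b9⊕b11⊕b13⊕b15⊕b17⊕b19⊕b21⊕b23⊕b25⊕b27⊕b29⊕b31 = 0⊕1⊕0⊕0⊕1⊕0⊕0⊕1⊕0⊕0⊕0⊕0⊕1⊕0⊕0⊕1 = 1
s2: b2⊕b3⊕b6⊕b7⊕b10⊕b11⊕b14⊕b15⊕b18⊕b19⊕b22⊕b23⊕b26⊕b27⊕b30⊕b31 = 1⊕1⊕0⊕0⊕1⊕0⊕0⊕1⊕1⊕0⊕0⊕0⊕1⊕0⊕0⊕1 = 1
s4: b4⊕b5⊕b6⊕b7⊕b12⊕b13⊕b14⊕b15⊕b20⊕b21⊕b22⊕b23⊕b28⊕b29⊕b30⊕b31 = 0⊕0⊕0⊕0⊕1⊕0⊕0⊕1⊕0⊕0⊕0⊕0⊕1⊕0⊕0⊕1 = 0
s8: b8⊕b9⊕b10⊕b11⊕b12⊕b13⊕b14⊕b15⊕b24⊕b25⊕b26⊕b27⊕b28⊕b29⊕b30⊕b31 = 1⊕1⊕1⊕0⊕1⊕0⊕0⊕1⊕0⊕1⊕1⊕0⊕1⊕0⊕0⊕1 = 1
s16: b16⊕b17⊕b18⊕b19⊕b20⊕b21⊕b22⊕b23⊕b24⊕b25⊕b26⊕b27⊕b28⊕b29⊕b30⊕b31 = 0⊕0⊕1⊕0⊕0⊕0⊕0⊕0⊕0⊕1⊕1⊕0⊕1⊕0⊕0⊕1 = 1
Syndrome (s16...s1) = 11011 → position 27.
Flip bit 27: corrected codeword = 0110000111010010010000001111001
Data bits at positions 3,5,6,7,9,10,11,12,13,14,15,17,18,19,20,21,22,23,24,25,26,27,28,29,30,31: 10001101001010000001111001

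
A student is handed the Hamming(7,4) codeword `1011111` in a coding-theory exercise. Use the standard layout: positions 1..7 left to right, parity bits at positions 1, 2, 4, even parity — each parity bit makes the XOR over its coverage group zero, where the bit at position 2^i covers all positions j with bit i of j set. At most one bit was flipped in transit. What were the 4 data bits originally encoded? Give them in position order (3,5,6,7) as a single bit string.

1111

s1: b1⊕b3⊕b5⊕b7 = 1⊕1⊕1⊕1 = 0
s2: b2⊕b3⊕b6⊕b7 = 0⊕1⊕1⊕1 = 1
s4: b4⊕b5⊕b6⊕b7 = 1⊕1⊕1⊕1 = 0
Syndrome (s4...s1) = 010 → position 2.
Flip bit 2: corrected codeword = 1111111
Data bits at positions 3,5,6,7: 1111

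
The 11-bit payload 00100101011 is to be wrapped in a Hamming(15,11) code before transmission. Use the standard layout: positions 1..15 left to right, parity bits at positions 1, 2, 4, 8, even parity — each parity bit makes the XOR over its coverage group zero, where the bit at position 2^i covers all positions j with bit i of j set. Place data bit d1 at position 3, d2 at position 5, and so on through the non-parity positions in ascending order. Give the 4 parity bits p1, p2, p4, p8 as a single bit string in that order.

Place data bits at non-power-of-two positions: b3=0, b5=0, b6=1, b7=0, b9=0, b10=1, b11=0, b12=1, b13=0, b14=1, b15=1.
p1 = XOR of data positions {3,5,7,9,11,13,15} = 0⊕0⊕0⊕0⊕0⊕0⊕1 = 1
p2 = XOR of data positions {3,6,7,10,11,14,15} = 0⊕1⊕0⊕1⊕0⊕1⊕1 = 0
p4 = XOR of data positions {5,6,7,12,13,14,15} = 0⊕1⊕0⊕1⊕0⊕1⊕1 = 0
p8 = XOR of data positions {9,10,11,12,13,14,15} = 0⊕1⊕0⊕1⊕0⊕1⊕1 = 0
Parity bits p1,p2,p4,p8 = 1000

1000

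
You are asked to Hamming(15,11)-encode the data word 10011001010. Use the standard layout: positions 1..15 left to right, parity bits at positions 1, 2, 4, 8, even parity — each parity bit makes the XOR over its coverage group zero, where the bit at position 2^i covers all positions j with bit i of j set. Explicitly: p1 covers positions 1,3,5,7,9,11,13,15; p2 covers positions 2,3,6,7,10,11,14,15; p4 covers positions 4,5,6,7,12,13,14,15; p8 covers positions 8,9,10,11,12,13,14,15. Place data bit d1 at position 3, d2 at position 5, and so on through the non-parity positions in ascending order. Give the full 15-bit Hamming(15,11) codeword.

Place data bits at non-power-of-two positions: b3=1, b5=0, b6=0, b7=1, b9=1, b10=0, b11=0, b12=1, b13=0, b14=1, b15=0.
p1 = XOR of data positions {3,5,7,9,11,13,15} = 1⊕0⊕1⊕1⊕0⊕0⊕0 = 1
p2 = XOR of data positions {3,6,7,10,11,14,15} = 1⊕0⊕1⊕0⊕0⊕1⊕0 = 1
p4 = XOR of data positions {5,6,7,12,13,14,15} = 0⊕0⊕1⊕1⊕0⊕1⊕0 = 1
p8 = XOR of data positions {9,10,11,12,13,14,15} = 1⊕0⊕0⊕1⊕0⊕1⊕0 = 1
Codeword b1..b15 = 111100111001010

111100111001010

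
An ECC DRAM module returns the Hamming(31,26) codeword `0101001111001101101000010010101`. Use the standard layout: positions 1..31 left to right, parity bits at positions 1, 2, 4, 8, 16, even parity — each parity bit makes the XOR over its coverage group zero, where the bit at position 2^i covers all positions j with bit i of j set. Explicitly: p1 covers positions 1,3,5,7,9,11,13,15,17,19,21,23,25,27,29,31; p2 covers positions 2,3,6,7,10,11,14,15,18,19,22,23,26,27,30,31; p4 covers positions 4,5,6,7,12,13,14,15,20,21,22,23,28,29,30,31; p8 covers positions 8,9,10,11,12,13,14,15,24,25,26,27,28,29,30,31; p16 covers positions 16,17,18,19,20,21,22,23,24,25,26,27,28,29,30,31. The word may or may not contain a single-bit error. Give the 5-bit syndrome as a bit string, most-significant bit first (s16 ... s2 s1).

s1: b1⊕b3⊕b5⊕b7⊕b9⊕b11⊕b13⊕b15⊕b17⊕b19⊕b21⊕b23⊕b25⊕b27⊕b29⊕b31 = 0⊕0⊕0⊕1⊕1⊕0⊕1⊕0⊕1⊕1⊕0⊕0⊕0⊕1⊕1⊕1 = 0
s2: b2⊕b3⊕b6⊕b7⊕b10⊕b11⊕b14⊕b15⊕b18⊕b19⊕b22⊕b23⊕b26⊕b27⊕b30⊕b31 = 1⊕0⊕0⊕1⊕1⊕0⊕1⊕0⊕0⊕1⊕0⊕0⊕0⊕1⊕0⊕1 = 1
s4: b4⊕b5⊕b6⊕b7⊕b12⊕b13⊕b14⊕b15⊕b20⊕b21⊕b22⊕b23⊕b28⊕b29⊕b30⊕b31 = 1⊕0⊕0⊕1⊕0⊕1⊕1⊕0⊕0⊕0⊕0⊕0⊕0⊕1⊕0⊕1 = 0
s8: b8⊕b9⊕b10⊕b11⊕b12⊕b13⊕b14⊕b15⊕b24⊕b25⊕b26⊕b27⊕b28⊕b29⊕b30⊕b31 = 1⊕1⊕1⊕0⊕0⊕1⊕1⊕0⊕1⊕0⊕0⊕1⊕0⊕1⊕0⊕1 = 1
s16: b16⊕b17⊕b18⊕b19⊕b20⊕b21⊕b22⊕b23⊕b24⊕b25⊕b26⊕b27⊕b28⊕b29⊕b30⊕b31 = 1⊕1⊕0⊕1⊕0⊕0⊕0⊕0⊕1⊕0⊕0⊕1⊕0⊕1⊕0⊕1 = 1
Syndrome (s16...s1) = 11010 → position 26.

11010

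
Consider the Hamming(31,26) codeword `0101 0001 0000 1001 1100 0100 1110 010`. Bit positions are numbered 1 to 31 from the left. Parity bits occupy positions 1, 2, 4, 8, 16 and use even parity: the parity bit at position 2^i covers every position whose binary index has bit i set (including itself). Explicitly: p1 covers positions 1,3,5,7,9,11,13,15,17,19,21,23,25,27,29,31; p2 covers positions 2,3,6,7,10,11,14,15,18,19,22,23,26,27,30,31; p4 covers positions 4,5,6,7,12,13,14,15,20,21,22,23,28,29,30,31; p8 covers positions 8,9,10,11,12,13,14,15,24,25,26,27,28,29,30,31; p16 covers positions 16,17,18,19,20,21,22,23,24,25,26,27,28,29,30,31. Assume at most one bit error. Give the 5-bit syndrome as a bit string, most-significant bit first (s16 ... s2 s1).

00000

s1: b1⊕b3⊕b5⊕b7⊕b9⊕b11⊕b13⊕b15⊕b17⊕b19⊕b21⊕b23⊕b25⊕b27⊕b29⊕b31 = 0⊕0⊕0⊕0⊕0⊕0⊕1⊕0⊕1⊕0⊕0⊕0⊕1⊕1⊕0⊕0 = 0
s2: b2⊕b3⊕b6⊕b7⊕b10⊕b11⊕b14⊕b15⊕b18⊕b19⊕b22⊕b23⊕b26⊕b27⊕b30⊕b31 = 1⊕0⊕0⊕0⊕0⊕0⊕0⊕0⊕1⊕0⊕1⊕0⊕1⊕1⊕1⊕0 = 0
s4: b4⊕b5⊕b6⊕b7⊕b12⊕b13⊕b14⊕b15⊕b20⊕b21⊕b22⊕b23⊕b28⊕b29⊕b30⊕b31 = 1⊕0⊕0⊕0⊕0⊕1⊕0⊕0⊕0⊕0⊕1⊕0⊕0⊕0⊕1⊕0 = 0
s8: b8⊕b9⊕b10⊕b11⊕b12⊕b13⊕b14⊕b15⊕b24⊕b25⊕b26⊕b27⊕b28⊕b29⊕b30⊕b31 = 1⊕0⊕0⊕0⊕0⊕1⊕0⊕0⊕0⊕1⊕1⊕1⊕0⊕0⊕1⊕0 = 0
s16: b16⊕b17⊕b18⊕b19⊕b20⊕b21⊕b22⊕b23⊕b24⊕b25⊕b26⊕b27⊕b28⊕b29⊕b30⊕b31 = 1⊕1⊕1⊕0⊕0⊕0⊕1⊕0⊕0⊕1⊕1⊕1⊕0⊕0⊕1⊕0 = 0
Syndrome (s16...s1) = 00000 → position 0 (no error).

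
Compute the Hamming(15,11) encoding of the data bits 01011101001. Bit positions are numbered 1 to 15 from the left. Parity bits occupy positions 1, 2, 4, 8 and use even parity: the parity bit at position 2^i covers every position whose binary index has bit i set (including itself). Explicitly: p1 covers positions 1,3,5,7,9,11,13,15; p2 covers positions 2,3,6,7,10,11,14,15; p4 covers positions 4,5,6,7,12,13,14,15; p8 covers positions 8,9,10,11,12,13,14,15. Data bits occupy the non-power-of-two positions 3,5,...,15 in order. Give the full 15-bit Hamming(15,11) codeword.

010010101101001

Place data bits at non-power-of-two positions: b3=0, b5=1, b6=0, b7=1, b9=1, b10=1, b11=0, b12=1, b13=0, b14=0, b15=1.
p1 = XOR of data positions {3,5,7,9,11,13,15} = 0⊕1⊕1⊕1⊕0⊕0⊕1 = 0
p2 = XOR of data positions {3,6,7,10,11,14,15} = 0⊕0⊕1⊕1⊕0⊕0⊕1 = 1
p4 = XOR of data positions {5,6,7,12,13,14,15} = 1⊕0⊕1⊕1⊕0⊕0⊕1 = 0
p8 = XOR of data positions {9,10,11,12,13,14,15} = 1⊕1⊕0⊕1⊕0⊕0⊕1 = 0
Codeword b1..b15 = 010010101101001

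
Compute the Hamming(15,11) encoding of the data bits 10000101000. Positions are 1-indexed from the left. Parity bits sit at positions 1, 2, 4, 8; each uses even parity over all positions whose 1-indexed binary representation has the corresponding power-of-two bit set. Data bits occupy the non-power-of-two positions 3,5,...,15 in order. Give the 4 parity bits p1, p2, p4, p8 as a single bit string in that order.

Place data bits at non-power-of-two positions: b3=1, b5=0, b6=0, b7=0, b9=0, b10=1, b11=0, b12=1, b13=0, b14=0, b15=0.
p1 = XOR of data positions {3,5,7,9,11,13,15} = 1⊕0⊕0⊕0⊕0⊕0⊕0 = 1
p2 = XOR of data positions {3,6,7,10,11,14,15} = 1⊕0⊕0⊕1⊕0⊕0⊕0 = 0
p4 = XOR of data positions {5,6,7,12,13,14,15} = 0⊕0⊕0⊕1⊕0⊕0⊕0 = 1
p8 = XOR of data positions {9,10,11,12,13,14,15} = 0⊕1⊕0⊕1⊕0⊕0⊕0 = 0
Parity bits p1,p2,p4,p8 = 1010

1010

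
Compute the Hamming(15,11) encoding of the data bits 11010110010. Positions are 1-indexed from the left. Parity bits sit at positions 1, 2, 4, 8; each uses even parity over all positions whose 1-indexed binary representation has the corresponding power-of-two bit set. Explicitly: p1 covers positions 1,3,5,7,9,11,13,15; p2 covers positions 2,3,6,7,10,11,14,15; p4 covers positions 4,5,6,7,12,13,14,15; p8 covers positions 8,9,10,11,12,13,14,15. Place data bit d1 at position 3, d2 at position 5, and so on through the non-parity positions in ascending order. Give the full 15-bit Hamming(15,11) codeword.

Place data bits at non-power-of-two positions: b3=1, b5=1, b6=0, b7=1, b9=0, b10=1, b11=1, b12=0, b13=0, b14=1, b15=0.
p1 = XOR of data positions {3,5,7,9,11,13,15} = 1⊕1⊕1⊕0⊕1⊕0⊕0 = 0
p2 = XOR of data positions {3,6,7,10,11,14,15} = 1⊕0⊕1⊕1⊕1⊕1⊕0 = 1
p4 = XOR of data positions {5,6,7,12,13,14,15} = 1⊕0⊕1⊕0⊕0⊕1⊕0 = 1
p8 = XOR of data positions {9,10,11,12,13,14,15} = 0⊕1⊕1⊕0⊕0⊕1⊕0 = 1
Codeword b1..b15 = 011110110110010

011110110110010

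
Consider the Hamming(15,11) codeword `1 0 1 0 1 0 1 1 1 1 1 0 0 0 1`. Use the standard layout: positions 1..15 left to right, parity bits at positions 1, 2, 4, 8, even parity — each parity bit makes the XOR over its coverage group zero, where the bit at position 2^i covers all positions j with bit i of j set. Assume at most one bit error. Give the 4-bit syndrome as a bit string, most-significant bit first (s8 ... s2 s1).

s1: b1⊕b3⊕b5⊕b7⊕b9⊕b11⊕b13⊕b15 = 1⊕1⊕1⊕1⊕1⊕1⊕0⊕1 = 1
s2: b2⊕b3⊕b6⊕b7⊕b10⊕b11⊕b14⊕b15 = 0⊕1⊕0⊕1⊕1⊕1⊕0⊕1 = 1
s4: b4⊕b5⊕b6⊕b7⊕b12⊕b13⊕b14⊕b15 = 0⊕1⊕0⊕1⊕0⊕0⊕0⊕1 = 1
s8: b8⊕b9⊕b10⊕b11⊕b12⊕b13⊕b14⊕b15 = 1⊕1⊕1⊕1⊕0⊕0⊕0⊕1 = 1
Syndrome (s8...s1) = 1111 → position 15.

1111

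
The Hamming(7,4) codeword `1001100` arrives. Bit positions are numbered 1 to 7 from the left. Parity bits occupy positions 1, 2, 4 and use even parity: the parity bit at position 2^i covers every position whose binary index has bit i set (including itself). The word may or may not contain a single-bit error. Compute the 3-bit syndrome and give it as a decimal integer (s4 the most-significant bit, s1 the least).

0

s1: b1⊕b3⊕b5⊕b7 = 1⊕0⊕1⊕0 = 0
s2: b2⊕b3⊕b6⊕b7 = 0⊕0⊕0⊕0 = 0
s4: b4⊕b5⊕b6⊕b7 = 1⊕1⊕0⊕0 = 0
Syndrome (s4...s1) = 000 → position 0 (no error).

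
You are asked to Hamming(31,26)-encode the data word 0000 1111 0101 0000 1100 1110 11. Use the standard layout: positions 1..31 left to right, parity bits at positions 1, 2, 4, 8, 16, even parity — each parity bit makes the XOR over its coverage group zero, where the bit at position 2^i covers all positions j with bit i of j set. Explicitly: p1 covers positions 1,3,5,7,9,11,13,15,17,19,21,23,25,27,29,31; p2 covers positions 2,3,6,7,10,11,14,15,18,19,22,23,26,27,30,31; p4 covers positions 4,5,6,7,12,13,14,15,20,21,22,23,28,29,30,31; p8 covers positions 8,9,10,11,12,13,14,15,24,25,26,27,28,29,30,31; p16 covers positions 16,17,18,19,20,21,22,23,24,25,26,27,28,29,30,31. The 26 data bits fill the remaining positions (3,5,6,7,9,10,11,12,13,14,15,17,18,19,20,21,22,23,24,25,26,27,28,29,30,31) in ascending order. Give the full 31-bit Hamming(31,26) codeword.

0101000011110100100001100111011

Place data bits at non-power-of-two positions: b3=0, b5=0, b6=0, b7=0, b9=1, b10=1, b11=1, b12=1, b13=0, b14=1, b15=0, b17=1, b18=0, b19=0, b20=0, b21=0, b22=1, b23=1, b24=0, b25=0, b26=1, b27=1, b28=1, b29=0, b30=1, b31=1.
p1 = XOR of data positions {3,5,7,9,11,13,15,17,19,21,23,25,27,29,31} = 0⊕0⊕0⊕1⊕1⊕0⊕0⊕1⊕0⊕0⊕1⊕0⊕1⊕0⊕1 = 0
p2 = XOR of data positions {3,6,7,10,11,14,15,18,19,22,23,26,27,30,31} = 0⊕0⊕0⊕1⊕1⊕1⊕0⊕0⊕0⊕1⊕1⊕1⊕1⊕1⊕1 = 1
p4 = XOR of data positions {5,6,7,12,13,14,15,20,21,22,23,28,29,30,31} = 0⊕0⊕0⊕1⊕0⊕1⊕0⊕0⊕0⊕1⊕1⊕1⊕0⊕1⊕1 = 1
p8 = XOR of data positions {9,10,11,12,13,14,15,24,25,26,27,28,29,30,31} = 1⊕1⊕1⊕1⊕0⊕1⊕0⊕0⊕0⊕1⊕1⊕1⊕0⊕1⊕1 = 0
p16 = XOR of data positions {17,18,19,20,21,22,23,24,25,26,27,28,29,30,31} = 1⊕0⊕0⊕0⊕0⊕1⊕1⊕0⊕0⊕1⊕1⊕1⊕0⊕1⊕1 = 0
Codeword b1..b31 = 0101000011110100100001100111011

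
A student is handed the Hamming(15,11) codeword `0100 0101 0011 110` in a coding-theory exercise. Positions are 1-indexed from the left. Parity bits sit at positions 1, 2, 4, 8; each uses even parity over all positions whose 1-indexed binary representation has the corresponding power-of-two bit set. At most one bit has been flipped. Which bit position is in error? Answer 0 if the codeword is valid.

8

s1: b1⊕b3⊕b5⊕b7⊕b9⊕b11⊕b13⊕b15 = 0⊕0⊕0⊕0⊕0⊕1⊕1⊕0 = 0
s2: b2⊕b3⊕b6⊕b7⊕b10⊕b11⊕b14⊕b15 = 1⊕0⊕1⊕0⊕0⊕1⊕1⊕0 = 0
s4: b4⊕b5⊕b6⊕b7⊕b12⊕b13⊕b14⊕b15 = 0⊕0⊕1⊕0⊕1⊕1⊕1⊕0 = 0
s8: b8⊕b9⊕b10⊕b11⊕b12⊕b13⊕b14⊕b15 = 1⊕0⊕0⊕1⊕1⊕1⊕1⊕0 = 1
Syndrome (s8...s1) = 1000 → position 8.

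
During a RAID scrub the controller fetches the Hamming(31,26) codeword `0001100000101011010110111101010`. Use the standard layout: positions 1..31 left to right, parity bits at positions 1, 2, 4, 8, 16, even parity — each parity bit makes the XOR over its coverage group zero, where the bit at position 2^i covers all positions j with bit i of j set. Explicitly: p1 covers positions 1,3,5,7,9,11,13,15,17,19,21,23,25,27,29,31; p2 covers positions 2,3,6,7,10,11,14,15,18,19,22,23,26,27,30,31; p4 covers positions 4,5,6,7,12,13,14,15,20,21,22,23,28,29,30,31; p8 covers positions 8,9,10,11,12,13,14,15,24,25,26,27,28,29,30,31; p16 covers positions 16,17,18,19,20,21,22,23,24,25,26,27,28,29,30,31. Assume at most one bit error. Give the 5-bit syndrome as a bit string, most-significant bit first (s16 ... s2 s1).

s1: b1⊕b3⊕b5⊕b7⊕b9⊕b11⊕b13⊕b15⊕b17⊕b19⊕b21⊕b23⊕b25⊕b27⊕b29⊕b31 = 0⊕0⊕1⊕0⊕0⊕1⊕1⊕1⊕0⊕0⊕1⊕1⊕1⊕0⊕0⊕0 = 1
s2: b2⊕b3⊕b6⊕b7⊕b10⊕b11⊕b14⊕b15⊕b18⊕b19⊕b22⊕b23⊕b26⊕b27⊕b30⊕b31 = 0⊕0⊕0⊕0⊕0⊕1⊕0⊕1⊕1⊕0⊕0⊕1⊕1⊕0⊕1⊕0 = 0
s4: b4⊕b5⊕b6⊕b7⊕b12⊕b13⊕b14⊕b15⊕b20⊕b21⊕b22⊕b23⊕b28⊕b29⊕b30⊕b31 = 1⊕1⊕0⊕0⊕0⊕1⊕0⊕1⊕1⊕1⊕0⊕1⊕1⊕0⊕1⊕0 = 1
s8: b8⊕b9⊕b10⊕b11⊕b12⊕b13⊕b14⊕b15⊕b24⊕b25⊕b26⊕b27⊕b28⊕b29⊕b30⊕b31 = 0⊕0⊕0⊕1⊕0⊕1⊕0⊕1⊕1⊕1⊕1⊕0⊕1⊕0⊕1⊕0 = 0
s16: b16⊕b17⊕b18⊕b19⊕b20⊕b21⊕b22⊕b23⊕b24⊕b25⊕b26⊕b27⊕b28⊕b29⊕b30⊕b31 = 1⊕0⊕1⊕0⊕1⊕1⊕0⊕1⊕1⊕1⊕1⊕0⊕1⊕0⊕1⊕0 = 0
Syndrome (s16...s1) = 00101 → position 5.

00101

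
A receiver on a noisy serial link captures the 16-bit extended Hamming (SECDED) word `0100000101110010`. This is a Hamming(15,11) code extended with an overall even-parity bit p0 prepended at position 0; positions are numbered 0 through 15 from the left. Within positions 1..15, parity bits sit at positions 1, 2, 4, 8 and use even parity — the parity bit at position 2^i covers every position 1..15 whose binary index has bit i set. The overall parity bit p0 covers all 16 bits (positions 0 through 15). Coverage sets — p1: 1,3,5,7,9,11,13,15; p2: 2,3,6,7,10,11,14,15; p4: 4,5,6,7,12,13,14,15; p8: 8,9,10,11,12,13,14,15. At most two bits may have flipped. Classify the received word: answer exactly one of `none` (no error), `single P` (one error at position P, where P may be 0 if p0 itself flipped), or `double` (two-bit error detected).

s1: b1⊕b3⊕b5⊕b7⊕b9⊕b11⊕b13⊕b15 = 1⊕0⊕0⊕1⊕1⊕1⊕0⊕0 = 0
s2: b2⊕b3⊕b6⊕b7⊕b10⊕b11⊕b14⊕b15 = 0⊕0⊕0⊕1⊕1⊕1⊕1⊕0 = 0
s4: b4⊕b5⊕b6⊕b7⊕b12⊕b13⊕b14⊕b15 = 0⊕0⊕0⊕1⊕0⊕0⊕1⊕0 = 0
s8: b8⊕b9⊕b10⊕b11⊕b12⊕b13⊕b14⊕b15 = 0⊕1⊕1⊕1⊕0⊕0⊕1⊕0 = 0
Syndrome (s8...s1) = 0000 → position 0 (no error).
Overall parity (XOR of all 16 bits, including p0): 0⊕1⊕0⊕0⊕0⊕0⊕0⊕1⊕0⊕1⊕1⊕1⊕0⊕0⊕1⊕0 = 0
Overall=0, syndrome position=0 → no error.

none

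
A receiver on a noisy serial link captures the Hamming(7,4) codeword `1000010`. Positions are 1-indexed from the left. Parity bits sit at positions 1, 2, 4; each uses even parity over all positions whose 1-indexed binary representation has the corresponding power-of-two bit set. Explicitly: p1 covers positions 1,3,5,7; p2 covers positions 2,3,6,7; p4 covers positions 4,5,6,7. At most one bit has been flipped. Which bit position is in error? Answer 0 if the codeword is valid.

s1: b1⊕b3⊕b5⊕b7 = 1⊕0⊕0⊕0 = 1
s2: b2⊕b3⊕b6⊕b7 = 0⊕0⊕1⊕0 = 1
s4: b4⊕b5⊕b6⊕b7 = 0⊕0⊕1⊕0 = 1
Syndrome (s4...s1) = 111 → position 7.

7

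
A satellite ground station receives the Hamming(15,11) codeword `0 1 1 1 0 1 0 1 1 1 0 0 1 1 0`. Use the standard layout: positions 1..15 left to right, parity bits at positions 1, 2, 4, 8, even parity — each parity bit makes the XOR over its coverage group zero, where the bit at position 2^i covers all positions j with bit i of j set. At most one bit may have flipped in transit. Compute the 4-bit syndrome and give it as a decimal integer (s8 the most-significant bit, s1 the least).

11

s1: b1⊕b3⊕b5⊕b7⊕b9⊕b11⊕b13⊕b15 = 0⊕1⊕0⊕0⊕1⊕0⊕1⊕0 = 1
s2: b2⊕b3⊕b6⊕b7⊕b10⊕b11⊕b14⊕b15 = 1⊕1⊕1⊕0⊕1⊕0⊕1⊕0 = 1
s4: b4⊕b5⊕b6⊕b7⊕b12⊕b13⊕b14⊕b15 = 1⊕0⊕1⊕0⊕0⊕1⊕1⊕0 = 0
s8: b8⊕b9⊕b10⊕b11⊕b12⊕b13⊕b14⊕b15 = 1⊕1⊕1⊕0⊕0⊕1⊕1⊕0 = 1
Syndrome (s8...s1) = 1011 → position 11.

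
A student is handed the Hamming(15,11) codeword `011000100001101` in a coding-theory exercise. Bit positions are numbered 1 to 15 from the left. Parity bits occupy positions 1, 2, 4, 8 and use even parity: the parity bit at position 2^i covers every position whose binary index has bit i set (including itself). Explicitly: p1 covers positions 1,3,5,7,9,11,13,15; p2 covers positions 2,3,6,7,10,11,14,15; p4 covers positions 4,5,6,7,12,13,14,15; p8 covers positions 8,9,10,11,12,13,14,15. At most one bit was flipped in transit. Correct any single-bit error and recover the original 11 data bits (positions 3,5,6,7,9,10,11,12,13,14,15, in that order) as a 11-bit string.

10010001101

s1: b1⊕b3⊕b5⊕b7⊕b9⊕b11⊕b13⊕b15 = 0⊕1⊕0⊕1⊕0⊕0⊕1⊕1 = 0
s2: b2⊕b3⊕b6⊕b7⊕b10⊕b11⊕b14⊕b15 = 1⊕1⊕0⊕1⊕0⊕0⊕0⊕1 = 0
s4: b4⊕b5⊕b6⊕b7⊕b12⊕b13⊕b14⊕b15 = 0⊕0⊕0⊕1⊕1⊕1⊕0⊕1 = 0
s8: b8⊕b9⊕b10⊕b11⊕b12⊕b13⊕b14⊕b15 = 0⊕0⊕0⊕0⊕1⊕1⊕0⊕1 = 1
Syndrome (s8...s1) = 1000 → position 8.
Flip bit 8: corrected codeword = 011000110001101
Data bits at positions 3,5,6,7,9,10,11,12,13,14,15: 10010001101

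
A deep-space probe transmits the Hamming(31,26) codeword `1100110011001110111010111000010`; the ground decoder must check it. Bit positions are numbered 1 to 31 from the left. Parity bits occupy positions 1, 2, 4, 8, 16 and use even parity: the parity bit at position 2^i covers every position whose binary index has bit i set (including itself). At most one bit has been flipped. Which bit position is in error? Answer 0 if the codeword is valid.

2

s1: b1⊕b3⊕b5⊕b7⊕b9⊕b11⊕b13⊕b15⊕b17⊕b19⊕b21⊕b23⊕b25⊕b27⊕b29⊕b31 = 1⊕0⊕1⊕0⊕1⊕0⊕1⊕1⊕1⊕1⊕1⊕1⊕1⊕0⊕0⊕0 = 0
s2: b2⊕b3⊕b6⊕b7⊕b10⊕b11⊕b14⊕b15⊕b18⊕b19⊕b22⊕b23⊕b26⊕b27⊕b30⊕b31 = 1⊕0⊕1⊕0⊕1⊕0⊕1⊕1⊕1⊕1⊕0⊕1⊕0⊕0⊕1⊕0 = 1
s4: b4⊕b5⊕b6⊕b7⊕b12⊕b13⊕b14⊕b15⊕b20⊕b21⊕b22⊕b23⊕b28⊕b29⊕b30⊕b31 = 0⊕1⊕1⊕0⊕0⊕1⊕1⊕1⊕0⊕1⊕0⊕1⊕0⊕0⊕1⊕0 = 0
s8: b8⊕b9⊕b10⊕b11⊕b12⊕b13⊕b14⊕b15⊕b24⊕b25⊕b26⊕b27⊕b28⊕b29⊕b30⊕b31 = 0⊕1⊕1⊕0⊕0⊕1⊕1⊕1⊕1⊕1⊕0⊕0⊕0⊕0⊕1⊕0 = 0
s16: b16⊕b17⊕b18⊕b19⊕b20⊕b21⊕b22⊕b23⊕b24⊕b25⊕b26⊕b27⊕b28⊕b29⊕b30⊕b31 = 0⊕1⊕1⊕1⊕0⊕1⊕0⊕1⊕1⊕1⊕0⊕0⊕0⊕0⊕1⊕0 = 0
Syndrome (s16...s1) = 00010 → position 2.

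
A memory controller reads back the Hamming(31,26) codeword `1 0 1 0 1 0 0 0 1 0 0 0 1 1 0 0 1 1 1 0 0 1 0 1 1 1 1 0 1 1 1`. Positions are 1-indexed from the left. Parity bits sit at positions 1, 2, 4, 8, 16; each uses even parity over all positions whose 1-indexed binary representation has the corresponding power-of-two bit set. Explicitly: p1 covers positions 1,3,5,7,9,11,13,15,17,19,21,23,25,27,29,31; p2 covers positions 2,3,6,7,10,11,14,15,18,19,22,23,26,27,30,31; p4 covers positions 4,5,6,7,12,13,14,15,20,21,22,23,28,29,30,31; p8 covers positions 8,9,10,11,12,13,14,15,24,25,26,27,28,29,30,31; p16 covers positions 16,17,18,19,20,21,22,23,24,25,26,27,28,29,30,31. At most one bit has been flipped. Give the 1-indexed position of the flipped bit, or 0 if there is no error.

23

s1: b1⊕b3⊕b5⊕b7⊕b9⊕b11⊕b13⊕b15⊕b17⊕b19⊕b21⊕b23⊕b25⊕b27⊕b29⊕b31 = 1⊕1⊕1⊕0⊕1⊕0⊕1⊕0⊕1⊕1⊕0⊕0⊕1⊕1⊕1⊕1 = 1
s2: b2⊕b3⊕b6⊕b7⊕b10⊕b11⊕b14⊕b15⊕b18⊕b19⊕b22⊕b23⊕b26⊕b27⊕b30⊕b31 = 0⊕1⊕0⊕0⊕0⊕0⊕1⊕0⊕1⊕1⊕1⊕0⊕1⊕1⊕1⊕1 = 1
s4: b4⊕b5⊕b6⊕b7⊕b12⊕b13⊕b14⊕b15⊕b20⊕b21⊕b22⊕b23⊕b28⊕b29⊕b30⊕b31 = 0⊕1⊕0⊕0⊕0⊕1⊕1⊕0⊕0⊕0⊕1⊕0⊕0⊕1⊕1⊕1 = 1
s8: b8⊕b9⊕b10⊕b11⊕b12⊕b13⊕b14⊕b15⊕b24⊕b25⊕b26⊕b27⊕b28⊕b29⊕b30⊕b31 = 0⊕1⊕0⊕0⊕0⊕1⊕1⊕0⊕1⊕1⊕1⊕1⊕0⊕1⊕1⊕1 = 0
s16: b16⊕b17⊕b18⊕b19⊕b20⊕b21⊕b22⊕b23⊕b24⊕b25⊕b26⊕b27⊕b28⊕b29⊕b30⊕b31 = 0⊕1⊕1⊕1⊕0⊕0⊕1⊕0⊕1⊕1⊕1⊕1⊕0⊕1⊕1⊕1 = 1
Syndrome (s16...s1) = 10111 → position 23.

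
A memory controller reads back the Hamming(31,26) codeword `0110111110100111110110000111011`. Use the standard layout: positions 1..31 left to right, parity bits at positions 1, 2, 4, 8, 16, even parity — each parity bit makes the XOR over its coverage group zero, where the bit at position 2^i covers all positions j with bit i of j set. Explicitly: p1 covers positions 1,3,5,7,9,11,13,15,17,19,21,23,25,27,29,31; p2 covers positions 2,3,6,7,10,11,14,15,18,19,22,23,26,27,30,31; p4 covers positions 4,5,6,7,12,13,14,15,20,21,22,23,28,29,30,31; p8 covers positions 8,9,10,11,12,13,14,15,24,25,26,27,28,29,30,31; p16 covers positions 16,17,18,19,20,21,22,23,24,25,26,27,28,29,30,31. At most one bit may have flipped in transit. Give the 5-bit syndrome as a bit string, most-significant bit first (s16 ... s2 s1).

s1: b1⊕b3⊕b5⊕b7⊕b9⊕b11⊕b13⊕b15⊕b17⊕b19⊕b21⊕b23⊕b25⊕b27⊕b29⊕b31 = 0⊕1⊕1⊕1⊕1⊕1⊕0⊕1⊕1⊕0⊕1⊕0⊕0⊕1⊕0⊕1 = 0
s2: b2⊕b3⊕b6⊕b7⊕b10⊕b11⊕b14⊕b15⊕b18⊕b19⊕b22⊕b23⊕b26⊕b27⊕b30⊕b31 = 1⊕1⊕1⊕1⊕0⊕1⊕1⊕1⊕1⊕0⊕0⊕0⊕1⊕1⊕1⊕1 = 0
s4: b4⊕b5⊕b6⊕b7⊕b12⊕b13⊕b14⊕b15⊕b20⊕b21⊕b22⊕b23⊕b28⊕b29⊕b30⊕b31 = 0⊕1⊕1⊕1⊕0⊕0⊕1⊕1⊕1⊕1⊕0⊕0⊕1⊕0⊕1⊕1 = 0
s8: b8⊕b9⊕b10⊕b11⊕b12⊕b13⊕b14⊕b15⊕b24⊕b25⊕b26⊕b27⊕b28⊕b29⊕b30⊕b31 = 1⊕1⊕0⊕1⊕0⊕0⊕1⊕1⊕0⊕0⊕1⊕1⊕1⊕0⊕1⊕1 = 0
s16: b16⊕b17⊕b18⊕b19⊕b20⊕b21⊕b22⊕b23⊕b24⊕b25⊕b26⊕b27⊕b28⊕b29⊕b30⊕b31 = 1⊕1⊕1⊕0⊕1⊕1⊕0⊕0⊕0⊕0⊕1⊕1⊕1⊕0⊕1⊕1 = 0
Syndrome (s16...s1) = 00000 → position 0 (no error).

00000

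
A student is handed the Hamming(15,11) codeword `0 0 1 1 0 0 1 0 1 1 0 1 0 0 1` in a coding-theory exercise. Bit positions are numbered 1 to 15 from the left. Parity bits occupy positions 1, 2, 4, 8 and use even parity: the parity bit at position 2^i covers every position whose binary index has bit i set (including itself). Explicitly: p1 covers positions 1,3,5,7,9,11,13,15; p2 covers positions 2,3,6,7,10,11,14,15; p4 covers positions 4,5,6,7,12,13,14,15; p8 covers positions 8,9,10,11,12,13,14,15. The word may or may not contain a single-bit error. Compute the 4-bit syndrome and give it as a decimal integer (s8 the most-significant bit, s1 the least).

0

s1: b1⊕b3⊕b5⊕b7⊕b9⊕b11⊕b13⊕b15 = 0⊕1⊕0⊕1⊕1⊕0⊕0⊕1 = 0
s2: b2⊕b3⊕b6⊕b7⊕b10⊕b11⊕b14⊕b15 = 0⊕1⊕0⊕1⊕1⊕0⊕0⊕1 = 0
s4: b4⊕b5⊕b6⊕b7⊕b12⊕b13⊕b14⊕b15 = 1⊕0⊕0⊕1⊕1⊕0⊕0⊕1 = 0
s8: b8⊕b9⊕b10⊕b11⊕b12⊕b13⊕b14⊕b15 = 0⊕1⊕1⊕0⊕1⊕0⊕0⊕1 = 0
Syndrome (s8...s1) = 0000 → position 0 (no error).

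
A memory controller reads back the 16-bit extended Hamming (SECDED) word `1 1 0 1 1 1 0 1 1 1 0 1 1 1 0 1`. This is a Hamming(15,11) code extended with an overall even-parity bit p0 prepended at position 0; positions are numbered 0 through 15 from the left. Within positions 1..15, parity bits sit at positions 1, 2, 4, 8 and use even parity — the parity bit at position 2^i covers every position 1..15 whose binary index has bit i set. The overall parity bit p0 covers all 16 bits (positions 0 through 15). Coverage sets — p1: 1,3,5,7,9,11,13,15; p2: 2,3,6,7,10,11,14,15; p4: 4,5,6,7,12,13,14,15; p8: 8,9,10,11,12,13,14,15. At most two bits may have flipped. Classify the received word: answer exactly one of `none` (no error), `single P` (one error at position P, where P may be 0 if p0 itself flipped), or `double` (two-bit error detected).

none

s1: b1⊕b3⊕b5⊕b7⊕b9⊕b11⊕b13⊕b15 = 1⊕1⊕1⊕1⊕1⊕1⊕1⊕1 = 0
s2: b2⊕b3⊕b6⊕b7⊕b10⊕b11⊕b14⊕b15 = 0⊕1⊕0⊕1⊕0⊕1⊕0⊕1 = 0
s4: b4⊕b5⊕b6⊕b7⊕b12⊕b13⊕b14⊕b15 = 1⊕1⊕0⊕1⊕1⊕1⊕0⊕1 = 0
s8: b8⊕b9⊕b10⊕b11⊕b12⊕b13⊕b14⊕b15 = 1⊕1⊕0⊕1⊕1⊕1⊕0⊕1 = 0
Syndrome (s8...s1) = 0000 → position 0 (no error).
Overall parity (XOR of all 16 bits, including p0): 1⊕1⊕0⊕1⊕1⊕1⊕0⊕1⊕1⊕1⊕0⊕1⊕1⊕1⊕0⊕1 = 0
Overall=0, syndrome position=0 → no error.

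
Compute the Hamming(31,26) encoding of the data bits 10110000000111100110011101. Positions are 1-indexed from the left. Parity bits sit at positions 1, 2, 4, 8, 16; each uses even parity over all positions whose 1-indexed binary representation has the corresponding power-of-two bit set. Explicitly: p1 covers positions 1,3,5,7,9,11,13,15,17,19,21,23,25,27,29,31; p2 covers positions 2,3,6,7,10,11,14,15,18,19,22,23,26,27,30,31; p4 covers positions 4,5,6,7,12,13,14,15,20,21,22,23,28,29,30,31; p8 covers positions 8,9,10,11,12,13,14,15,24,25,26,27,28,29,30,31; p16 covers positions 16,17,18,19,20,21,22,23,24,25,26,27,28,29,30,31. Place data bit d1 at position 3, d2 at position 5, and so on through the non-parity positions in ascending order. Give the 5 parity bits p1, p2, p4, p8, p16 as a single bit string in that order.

Place data bits at non-power-of-two positions: b3=1, b5=0, b6=1, b7=1, b9=0, b10=0, b11=0, b12=0, b13=0, b14=0, b15=0, b17=1, b18=1, b19=1, b20=1, b21=0, b22=0, b23=1, b24=1, b25=0, b26=0, b27=1, b28=1, b29=1, b30=0, b31=1.
p1 = XOR of data positions {3,5,7,9,11,13,15,17,19,21,23,25,27,29,31} = 1⊕0⊕1⊕0⊕0⊕0⊕0⊕1⊕1⊕0⊕1⊕0⊕1⊕1⊕1 = 0
p2 = XOR of data positions {3,6,7,10,11,14,15,18,19,22,23,26,27,30,31} = 1⊕1⊕1⊕0⊕0⊕0⊕0⊕1⊕1⊕0⊕1⊕0⊕1⊕0⊕1 = 0
p4 = XOR of data positions {5,6,7,12,13,14,15,20,21,22,23,28,29,30,31} = 0⊕1⊕1⊕0⊕0⊕0⊕0⊕1⊕0⊕0⊕1⊕1⊕1⊕0⊕1 = 1
p8 = XOR of data positions {9,10,11,12,13,14,15,24,25,26,27,28,29,30,31} = 0⊕0⊕0⊕0⊕0⊕0⊕0⊕1⊕0⊕0⊕1⊕1⊕1⊕0⊕1 = 1
p16 = XOR of data positions {17,18,19,20,21,22,23,24,25,26,27,28,29,30,31} = 1⊕1⊕1⊕1⊕0⊕0⊕1⊕1⊕0⊕0⊕1⊕1⊕1⊕0⊕1 = 0
Parity bits p1,p2,p4,p8,p16 = 00110

00110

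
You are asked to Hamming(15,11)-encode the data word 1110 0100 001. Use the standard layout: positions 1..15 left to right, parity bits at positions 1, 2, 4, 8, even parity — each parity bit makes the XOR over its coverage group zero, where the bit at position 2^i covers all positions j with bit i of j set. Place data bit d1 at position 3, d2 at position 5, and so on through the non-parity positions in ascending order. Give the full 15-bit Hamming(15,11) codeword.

Place data bits at non-power-of-two positions: b3=1, b5=1, b6=1, b7=0, b9=0, b10=1, b11=0, b12=0, b13=0, b14=0, b15=1.
p1 = XOR of data positions {3,5,7,9,11,13,15} = 1⊕1⊕0⊕0⊕0⊕0⊕1 = 1
p2 = XOR of data positions {3,6,7,10,11,14,15} = 1⊕1⊕0⊕1⊕0⊕0⊕1 = 0
p4 = XOR of data positions {5,6,7,12,13,14,15} = 1⊕1⊕0⊕0⊕0⊕0⊕1 = 1
p8 = XOR of data positions {9,10,11,12,13,14,15} = 0⊕1⊕0⊕0⊕0⊕0⊕1 = 0
Codeword b1..b15 = 101111000100001

101111000100001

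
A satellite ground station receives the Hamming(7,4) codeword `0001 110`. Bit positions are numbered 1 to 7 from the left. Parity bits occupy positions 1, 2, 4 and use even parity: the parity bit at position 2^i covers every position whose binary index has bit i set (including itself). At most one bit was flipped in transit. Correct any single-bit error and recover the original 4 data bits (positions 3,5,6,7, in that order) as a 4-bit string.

0111

s1: b1⊕b3⊕b5⊕b7 = 0⊕0⊕1⊕0 = 1
s2: b2⊕b3⊕b6⊕b7 = 0⊕0⊕1⊕0 = 1
s4: b4⊕b5⊕b6⊕b7 = 1⊕1⊕1⊕0 = 1
Syndrome (s4...s1) = 111 → position 7.
Flip bit 7: corrected codeword = 0001111
Data bits at positions 3,5,6,7: 0111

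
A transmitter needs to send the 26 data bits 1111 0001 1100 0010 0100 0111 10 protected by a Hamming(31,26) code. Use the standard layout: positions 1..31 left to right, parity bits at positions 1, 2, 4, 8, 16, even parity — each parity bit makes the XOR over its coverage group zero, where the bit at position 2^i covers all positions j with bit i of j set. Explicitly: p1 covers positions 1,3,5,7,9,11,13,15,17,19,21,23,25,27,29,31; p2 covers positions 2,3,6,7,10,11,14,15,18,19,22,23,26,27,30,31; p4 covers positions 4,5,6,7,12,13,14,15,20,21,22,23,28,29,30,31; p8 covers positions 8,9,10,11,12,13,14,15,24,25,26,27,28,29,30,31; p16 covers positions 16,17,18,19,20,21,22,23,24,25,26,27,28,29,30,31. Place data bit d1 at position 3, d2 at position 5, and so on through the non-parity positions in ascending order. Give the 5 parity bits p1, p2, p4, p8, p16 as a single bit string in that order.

11110

Place data bits at non-power-of-two positions: b3=1, b5=1, b6=1, b7=1, b9=0, b10=0, b11=0, b12=1, b13=1, b14=1, b15=0, b17=0, b18=0, b19=0, b20=1, b21=0, b22=0, b23=1, b24=0, b25=0, b26=0, b27=1, b28=1, b29=1, b30=1, b31=0.
p1 = XOR of data positions {3,5,7,9,11,13,15,17,19,21,23,25,27,29,31} = 1⊕1⊕1⊕0⊕0⊕1⊕0⊕0⊕0⊕0⊕1⊕0⊕1⊕1⊕0 = 1
p2 = XOR of data positions {3,6,7,10,11,14,15,18,19,22,23,26,27,30,31} = 1⊕1⊕1⊕0⊕0⊕1⊕0⊕0⊕0⊕0⊕1⊕0⊕1⊕1⊕0 = 1
p4 = XOR of data positions {5,6,7,12,13,14,15,20,21,22,23,28,29,30,31} = 1⊕1⊕1⊕1⊕1⊕1⊕0⊕1⊕0⊕0⊕1⊕1⊕1⊕1⊕0 = 1
p8 = XOR of data positions {9,10,11,12,13,14,15,24,25,26,27,28,29,30,31} = 0⊕0⊕0⊕1⊕1⊕1⊕0⊕0⊕0⊕0⊕1⊕1⊕1⊕1⊕0 = 1
p16 = XOR of data positions {17,18,19,20,21,22,23,24,25,26,27,28,29,30,31} = 0⊕0⊕0⊕1⊕0⊕0⊕1⊕0⊕0⊕0⊕1⊕1⊕1⊕1⊕0 = 0
Parity bits p1,p2,p4,p8,p16 = 11110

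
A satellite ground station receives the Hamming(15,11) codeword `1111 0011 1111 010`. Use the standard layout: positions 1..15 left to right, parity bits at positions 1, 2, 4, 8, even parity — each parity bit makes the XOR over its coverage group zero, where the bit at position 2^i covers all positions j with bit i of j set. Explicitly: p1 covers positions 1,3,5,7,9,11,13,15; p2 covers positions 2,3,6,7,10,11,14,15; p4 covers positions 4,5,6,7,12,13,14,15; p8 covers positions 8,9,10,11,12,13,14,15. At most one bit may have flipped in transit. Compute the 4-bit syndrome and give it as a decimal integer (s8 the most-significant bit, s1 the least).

s1: b1⊕b3⊕b5⊕b7⊕b9⊕b11⊕b13⊕b15 = 1⊕1⊕0⊕1⊕1⊕1⊕0⊕0 = 1
s2: b2⊕b3⊕b6⊕b7⊕b10⊕b11⊕b14⊕b15 = 1⊕1⊕0⊕1⊕1⊕1⊕1⊕0 = 0
s4: b4⊕b5⊕b6⊕b7⊕b12⊕b13⊕b14⊕b15 = 1⊕0⊕0⊕1⊕1⊕0⊕1⊕0 = 0
s8: b8⊕b9⊕b10⊕b11⊕b12⊕b13⊕b14⊕b15 = 1⊕1⊕1⊕1⊕1⊕0⊕1⊕0 = 0
Syndrome (s8...s1) = 0001 → position 1.

1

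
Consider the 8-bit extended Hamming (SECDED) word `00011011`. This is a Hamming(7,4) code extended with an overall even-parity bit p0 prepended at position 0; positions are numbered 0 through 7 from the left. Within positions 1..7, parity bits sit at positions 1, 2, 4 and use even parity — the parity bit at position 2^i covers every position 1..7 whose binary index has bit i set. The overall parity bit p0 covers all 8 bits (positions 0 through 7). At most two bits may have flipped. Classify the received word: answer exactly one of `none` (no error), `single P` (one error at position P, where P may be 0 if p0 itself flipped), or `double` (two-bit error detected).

double

s1: b1⊕b3⊕b5⊕b7 = 0⊕1⊕0⊕1 = 0
s2: b2⊕b3⊕b6⊕b7 = 0⊕1⊕1⊕1 = 1
s4: b4⊕b5⊕b6⊕b7 = 1⊕0⊕1⊕1 = 1
Syndrome (s4...s1) = 110 → position 6.
Overall parity (XOR of all 8 bits, including p0): 0⊕0⊕0⊕1⊕1⊕0⊕1⊕1 = 0
Overall=0, syndrome position=6 → double-bit error detected (uncorrectable).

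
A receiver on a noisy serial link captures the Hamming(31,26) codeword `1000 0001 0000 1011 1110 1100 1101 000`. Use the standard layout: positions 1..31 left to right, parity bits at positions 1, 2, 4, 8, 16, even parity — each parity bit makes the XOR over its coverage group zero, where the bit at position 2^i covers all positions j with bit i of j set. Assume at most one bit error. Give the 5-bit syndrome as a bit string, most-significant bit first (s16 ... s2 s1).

10111

s1: b1⊕b3⊕b5⊕b7⊕b9⊕b11⊕b13⊕b15⊕b17⊕b19⊕b21⊕b23⊕b25⊕b27⊕b29⊕b31 = 1⊕0⊕0⊕0⊕0⊕0⊕1⊕1⊕1⊕1⊕1⊕0⊕1⊕0⊕0⊕0 = 1
s2: b2⊕b3⊕b6⊕b7⊕b10⊕b11⊕b14⊕b15⊕b18⊕b19⊕b22⊕b23⊕b26⊕b27⊕b30⊕b31 = 0⊕0⊕0⊕0⊕0⊕0⊕0⊕1⊕1⊕1⊕1⊕0⊕1⊕0⊕0⊕0 = 1
s4: b4⊕b5⊕b6⊕b7⊕b12⊕b13⊕b14⊕b15⊕b20⊕b21⊕b22⊕b23⊕b28⊕b29⊕b30⊕b31 = 0⊕0⊕0⊕0⊕0⊕1⊕0⊕1⊕0⊕1⊕1⊕0⊕1⊕0⊕0⊕0 = 1
s8: b8⊕b9⊕b10⊕b11⊕b12⊕b13⊕b14⊕b15⊕b24⊕b25⊕b26⊕b27⊕b28⊕b29⊕b30⊕b31 = 1⊕0⊕0⊕0⊕0⊕1⊕0⊕1⊕0⊕1⊕1⊕0⊕1⊕0⊕0⊕0 = 0
s16: b16⊕b17⊕b18⊕b19⊕b20⊕b21⊕b22⊕b23⊕b24⊕b25⊕b26⊕b27⊕b28⊕b29⊕b30⊕b31 = 1⊕1⊕1⊕1⊕0⊕1⊕1⊕0⊕0⊕1⊕1⊕0⊕1⊕0⊕0⊕0 = 1
Syndrome (s16...s1) = 10111 → position 23.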